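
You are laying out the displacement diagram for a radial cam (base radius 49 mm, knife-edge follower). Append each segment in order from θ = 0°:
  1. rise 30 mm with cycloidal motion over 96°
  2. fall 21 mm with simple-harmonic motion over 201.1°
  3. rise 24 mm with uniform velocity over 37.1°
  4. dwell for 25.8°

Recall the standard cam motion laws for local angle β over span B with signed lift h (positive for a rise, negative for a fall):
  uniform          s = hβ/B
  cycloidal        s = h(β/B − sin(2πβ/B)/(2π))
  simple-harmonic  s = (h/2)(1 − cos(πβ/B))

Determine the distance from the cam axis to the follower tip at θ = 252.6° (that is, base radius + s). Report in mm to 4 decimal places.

seg 1 [0°–96°] cycloidal, h=30: full span → s += 30 → s = 30.0000
seg 2 [96°–297.1°] simple-harmonic, h=-21: θ=252.6° here. β=156.6, B=201.1. -21/2·(1 − cos(π·0.7787)) = -18.5633 → s = 11.4367
radial distance = base radius + s = 49 + 11.4367 = 60.4367

60.4367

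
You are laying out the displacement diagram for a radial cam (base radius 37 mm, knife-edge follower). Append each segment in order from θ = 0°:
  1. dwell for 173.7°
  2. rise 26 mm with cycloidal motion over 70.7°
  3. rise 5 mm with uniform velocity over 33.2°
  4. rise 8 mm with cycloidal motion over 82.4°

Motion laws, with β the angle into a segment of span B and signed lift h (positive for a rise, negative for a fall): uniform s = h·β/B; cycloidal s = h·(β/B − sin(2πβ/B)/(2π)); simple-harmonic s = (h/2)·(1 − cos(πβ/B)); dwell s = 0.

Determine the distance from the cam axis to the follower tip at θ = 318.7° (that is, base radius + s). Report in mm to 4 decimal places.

seg 1 [0°–173.7°] dwell: s stays 0.0000
seg 2 [173.7°–244.4°] cycloidal, h=26: full span → s += 26 → s = 26.0000
seg 3 [244.4°–277.6°] uniform, h=5: full span → s += 5 → s = 31.0000
seg 4 [277.6°–360°] cycloidal, h=8: θ=318.7° here. β=41.1, B=82.4. 8·(0.4988 − sin(2π·0.4988)/(2π)) = 3.9806 → s = 34.9806
radial distance = base radius + s = 37 + 34.9806 = 71.9806

71.9806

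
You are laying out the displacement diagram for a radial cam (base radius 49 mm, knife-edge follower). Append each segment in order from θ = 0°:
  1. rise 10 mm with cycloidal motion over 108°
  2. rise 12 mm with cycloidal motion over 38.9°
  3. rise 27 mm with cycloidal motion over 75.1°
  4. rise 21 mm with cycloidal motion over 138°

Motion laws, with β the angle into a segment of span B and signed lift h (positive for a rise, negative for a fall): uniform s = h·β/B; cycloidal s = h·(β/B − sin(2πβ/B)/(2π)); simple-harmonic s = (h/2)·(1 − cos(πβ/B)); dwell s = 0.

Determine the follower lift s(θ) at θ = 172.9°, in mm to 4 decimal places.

seg 1 [0°–108°] cycloidal, h=10: full span → s += 10 → s = 10.0000
seg 2 [108°–146.9°] cycloidal, h=12: full span → s += 12 → s = 22.0000
seg 3 [146.9°–222°] cycloidal, h=27: θ=172.9° here. β=26, B=75.1. 27·(0.3462 − sin(2π·0.3462)/(2π)) = 5.8118 → s = 27.8118

27.8118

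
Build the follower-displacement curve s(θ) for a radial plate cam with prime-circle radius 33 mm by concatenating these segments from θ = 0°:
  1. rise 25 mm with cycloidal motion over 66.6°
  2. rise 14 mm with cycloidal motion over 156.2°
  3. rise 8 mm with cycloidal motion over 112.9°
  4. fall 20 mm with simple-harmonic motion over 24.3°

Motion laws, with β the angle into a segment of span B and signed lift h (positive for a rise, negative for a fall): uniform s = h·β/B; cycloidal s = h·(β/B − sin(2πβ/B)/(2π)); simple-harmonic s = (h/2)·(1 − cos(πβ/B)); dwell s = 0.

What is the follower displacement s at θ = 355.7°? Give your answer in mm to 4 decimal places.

seg 1 [0°–66.6°] cycloidal, h=25: full span → s += 25 → s = 25.0000
seg 2 [66.6°–222.8°] cycloidal, h=14: full span → s += 14 → s = 39.0000
seg 3 [222.8°–335.7°] cycloidal, h=8: full span → s += 8 → s = 47.0000
seg 4 [335.7°–360°] simple-harmonic, h=-20: θ=355.7° here. β=20, B=24.3. -20/2·(1 − cos(π·0.8230)) = -18.4942 → s = 28.5058

28.5058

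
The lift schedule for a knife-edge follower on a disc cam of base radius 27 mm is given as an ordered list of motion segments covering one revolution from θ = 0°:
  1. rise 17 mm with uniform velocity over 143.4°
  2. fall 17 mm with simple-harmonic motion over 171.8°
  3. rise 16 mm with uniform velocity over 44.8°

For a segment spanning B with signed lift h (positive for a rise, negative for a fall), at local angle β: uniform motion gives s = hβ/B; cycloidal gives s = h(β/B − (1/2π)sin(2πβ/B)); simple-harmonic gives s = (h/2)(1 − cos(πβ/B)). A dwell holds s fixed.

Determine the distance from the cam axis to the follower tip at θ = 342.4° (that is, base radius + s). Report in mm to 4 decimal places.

seg 1 [0°–143.4°] uniform, h=17: full span → s += 17 → s = 17.0000
seg 2 [143.4°–315.2°] simple-harmonic, h=-17: full span → s += -17 → s = 0.0000
seg 3 [315.2°–360°] uniform, h=16: θ=342.4° here. β=27.2, B=44.8. 16·27.2/44.8 = 9.7143 → s = 9.7143
radial distance = base radius + s = 27 + 9.7143 = 36.7143

36.7143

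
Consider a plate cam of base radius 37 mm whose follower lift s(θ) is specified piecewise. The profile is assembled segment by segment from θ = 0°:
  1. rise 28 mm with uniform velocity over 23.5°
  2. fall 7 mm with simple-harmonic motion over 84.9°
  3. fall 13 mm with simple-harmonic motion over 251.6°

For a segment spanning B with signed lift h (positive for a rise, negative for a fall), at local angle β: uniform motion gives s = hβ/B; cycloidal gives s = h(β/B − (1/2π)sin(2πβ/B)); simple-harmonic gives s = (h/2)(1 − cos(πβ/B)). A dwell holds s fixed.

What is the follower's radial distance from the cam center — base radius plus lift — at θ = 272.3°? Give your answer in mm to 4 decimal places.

seg 1 [0°–23.5°] uniform, h=28: full span → s += 28 → s = 28.0000
seg 2 [23.5°–108.4°] simple-harmonic, h=-7: full span → s += -7 → s = 21.0000
seg 3 [108.4°–360°] simple-harmonic, h=-13: θ=272.3° here. β=163.9, B=251.6. -13/2·(1 − cos(π·0.6514)) = -9.4769 → s = 11.5231
radial distance = base radius + s = 37 + 11.5231 = 48.5231

48.5231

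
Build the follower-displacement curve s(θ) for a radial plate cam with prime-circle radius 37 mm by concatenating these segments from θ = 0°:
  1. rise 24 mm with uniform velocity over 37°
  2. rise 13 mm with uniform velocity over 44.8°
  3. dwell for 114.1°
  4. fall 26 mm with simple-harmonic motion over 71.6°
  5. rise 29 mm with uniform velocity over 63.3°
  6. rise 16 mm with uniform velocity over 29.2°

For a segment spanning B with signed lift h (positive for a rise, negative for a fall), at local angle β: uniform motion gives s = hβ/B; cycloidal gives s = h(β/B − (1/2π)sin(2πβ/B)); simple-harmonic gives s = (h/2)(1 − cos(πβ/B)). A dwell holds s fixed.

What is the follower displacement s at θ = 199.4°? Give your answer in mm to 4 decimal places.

seg 1 [0°–37°] uniform, h=24: full span → s += 24 → s = 24.0000
seg 2 [37°–81.8°] uniform, h=13: full span → s += 13 → s = 37.0000
seg 3 [81.8°–195.9°] dwell: s stays 37.0000
seg 4 [195.9°–267.5°] simple-harmonic, h=-26: θ=199.4° here. β=3.5, B=71.6. -26/2·(1 − cos(π·0.0489)) = -0.1530 → s = 36.8470

36.8470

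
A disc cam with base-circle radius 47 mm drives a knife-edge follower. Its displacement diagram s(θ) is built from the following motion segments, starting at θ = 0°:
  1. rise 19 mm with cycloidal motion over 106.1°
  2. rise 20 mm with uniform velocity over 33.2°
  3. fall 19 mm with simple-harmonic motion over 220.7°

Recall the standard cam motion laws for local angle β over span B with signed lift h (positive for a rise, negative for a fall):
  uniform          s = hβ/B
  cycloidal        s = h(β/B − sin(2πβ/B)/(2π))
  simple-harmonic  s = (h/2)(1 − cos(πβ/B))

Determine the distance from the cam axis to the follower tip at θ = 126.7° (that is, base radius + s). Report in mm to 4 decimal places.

seg 1 [0°–106.1°] cycloidal, h=19: full span → s += 19 → s = 19.0000
seg 2 [106.1°–139.3°] uniform, h=20: θ=126.7° here. β=20.6, B=33.2. 20·20.6/33.2 = 12.4096 → s = 31.4096
radial distance = base radius + s = 47 + 31.4096 = 78.4096

78.4096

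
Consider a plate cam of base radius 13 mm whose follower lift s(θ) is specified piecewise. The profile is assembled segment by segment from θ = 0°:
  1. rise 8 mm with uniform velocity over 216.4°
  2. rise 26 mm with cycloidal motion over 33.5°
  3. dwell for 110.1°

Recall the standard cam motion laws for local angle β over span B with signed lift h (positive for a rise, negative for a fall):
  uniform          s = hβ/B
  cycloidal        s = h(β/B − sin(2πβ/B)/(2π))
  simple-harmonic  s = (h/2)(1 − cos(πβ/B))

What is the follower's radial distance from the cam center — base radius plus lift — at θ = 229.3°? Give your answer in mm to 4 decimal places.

seg 1 [0°–216.4°] uniform, h=8: full span → s += 8 → s = 8.0000
seg 2 [216.4°–249.9°] cycloidal, h=26: θ=229.3° here. β=12.9, B=33.5. 26·(0.3851 − sin(2π·0.3851)/(2π)) = 7.2769 → s = 15.2769
radial distance = base radius + s = 13 + 15.2769 = 28.2769

28.2769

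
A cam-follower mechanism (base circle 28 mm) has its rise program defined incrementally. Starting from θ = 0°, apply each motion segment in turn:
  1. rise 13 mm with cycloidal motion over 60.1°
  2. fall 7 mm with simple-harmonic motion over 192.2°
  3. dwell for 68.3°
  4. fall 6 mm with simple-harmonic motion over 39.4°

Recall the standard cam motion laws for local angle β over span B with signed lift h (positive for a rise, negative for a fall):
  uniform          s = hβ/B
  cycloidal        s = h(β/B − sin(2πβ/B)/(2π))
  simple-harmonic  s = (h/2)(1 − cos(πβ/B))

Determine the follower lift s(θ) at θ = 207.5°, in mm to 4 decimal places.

seg 1 [0°–60.1°] cycloidal, h=13: full span → s += 13 → s = 13.0000
seg 2 [60.1°–252.3°] simple-harmonic, h=-7: θ=207.5° here. β=147.4, B=192.2. -7/2·(1 − cos(π·0.7669)) = -6.1028 → s = 6.8972

6.8972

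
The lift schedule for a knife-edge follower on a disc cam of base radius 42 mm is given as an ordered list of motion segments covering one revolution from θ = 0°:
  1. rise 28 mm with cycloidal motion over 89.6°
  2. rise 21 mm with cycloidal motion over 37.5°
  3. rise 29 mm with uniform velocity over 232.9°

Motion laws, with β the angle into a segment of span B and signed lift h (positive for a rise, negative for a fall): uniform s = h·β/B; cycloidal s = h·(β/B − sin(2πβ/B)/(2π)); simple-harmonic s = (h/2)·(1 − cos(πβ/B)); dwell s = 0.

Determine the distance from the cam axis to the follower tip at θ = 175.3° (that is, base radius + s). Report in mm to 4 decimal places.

seg 1 [0°–89.6°] cycloidal, h=28: full span → s += 28 → s = 28.0000
seg 2 [89.6°–127.1°] cycloidal, h=21: full span → s += 21 → s = 49.0000
seg 3 [127.1°–360°] uniform, h=29: θ=175.3° here. β=48.2, B=232.9. 29·48.2/232.9 = 6.0017 → s = 55.0017
radial distance = base radius + s = 42 + 55.0017 = 97.0017

97.0017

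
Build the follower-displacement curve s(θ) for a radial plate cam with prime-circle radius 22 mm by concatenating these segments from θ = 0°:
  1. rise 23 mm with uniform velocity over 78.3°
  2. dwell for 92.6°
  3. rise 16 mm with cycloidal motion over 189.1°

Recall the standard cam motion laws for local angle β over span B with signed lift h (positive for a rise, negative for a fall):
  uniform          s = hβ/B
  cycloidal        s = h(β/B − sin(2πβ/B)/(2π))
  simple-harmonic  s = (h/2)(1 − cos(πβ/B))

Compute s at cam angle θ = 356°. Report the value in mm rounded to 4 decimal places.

seg 1 [0°–78.3°] uniform, h=23: full span → s += 23 → s = 23.0000
seg 2 [78.3°–170.9°] dwell: s stays 23.0000
seg 3 [170.9°–360°] cycloidal, h=16: θ=356° here. β=185.1, B=189.1. 16·(0.9788 − sin(2π·0.9788)/(2π)) = 15.9990 → s = 38.9990

38.9990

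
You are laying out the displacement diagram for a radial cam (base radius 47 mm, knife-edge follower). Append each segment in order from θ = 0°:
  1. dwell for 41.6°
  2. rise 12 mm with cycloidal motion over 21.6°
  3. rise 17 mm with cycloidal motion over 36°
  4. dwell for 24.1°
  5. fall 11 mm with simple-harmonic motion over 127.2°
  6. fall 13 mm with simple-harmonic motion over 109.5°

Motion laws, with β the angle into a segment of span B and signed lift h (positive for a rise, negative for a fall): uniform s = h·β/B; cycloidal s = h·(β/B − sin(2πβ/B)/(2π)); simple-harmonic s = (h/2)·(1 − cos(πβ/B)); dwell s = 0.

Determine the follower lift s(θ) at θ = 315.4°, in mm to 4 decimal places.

seg 1 [0°–41.6°] dwell: s stays 0.0000
seg 2 [41.6°–63.2°] cycloidal, h=12: full span → s += 12 → s = 12.0000
seg 3 [63.2°–99.2°] cycloidal, h=17: full span → s += 17 → s = 29.0000
seg 4 [99.2°–123.3°] dwell: s stays 29.0000
seg 5 [123.3°–250.5°] simple-harmonic, h=-11: full span → s += -11 → s = 18.0000
seg 6 [250.5°–360°] simple-harmonic, h=-13: θ=315.4° here. β=64.9, B=109.5. -13/2·(1 − cos(π·0.5927)) = -8.3662 → s = 9.6338

9.6338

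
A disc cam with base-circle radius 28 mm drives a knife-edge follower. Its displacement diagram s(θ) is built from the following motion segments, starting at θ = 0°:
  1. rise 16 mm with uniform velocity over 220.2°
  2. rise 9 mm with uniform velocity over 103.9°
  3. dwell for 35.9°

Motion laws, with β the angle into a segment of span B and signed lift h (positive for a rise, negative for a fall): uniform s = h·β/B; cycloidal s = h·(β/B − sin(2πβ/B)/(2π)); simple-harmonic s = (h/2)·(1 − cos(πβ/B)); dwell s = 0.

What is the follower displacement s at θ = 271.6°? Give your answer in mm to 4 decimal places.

seg 1 [0°–220.2°] uniform, h=16: full span → s += 16 → s = 16.0000
seg 2 [220.2°–324.1°] uniform, h=9: θ=271.6° here. β=51.4, B=103.9. 9·51.4/103.9 = 4.4524 → s = 20.4524

20.4524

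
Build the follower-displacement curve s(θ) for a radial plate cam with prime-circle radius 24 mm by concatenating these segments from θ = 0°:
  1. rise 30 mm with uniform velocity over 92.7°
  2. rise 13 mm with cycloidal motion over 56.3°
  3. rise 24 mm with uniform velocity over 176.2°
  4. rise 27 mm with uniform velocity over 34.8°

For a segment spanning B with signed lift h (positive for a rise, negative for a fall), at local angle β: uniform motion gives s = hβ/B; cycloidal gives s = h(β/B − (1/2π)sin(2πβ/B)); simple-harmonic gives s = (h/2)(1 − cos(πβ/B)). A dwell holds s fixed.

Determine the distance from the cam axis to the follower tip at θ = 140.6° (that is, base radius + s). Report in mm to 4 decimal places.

seg 1 [0°–92.7°] uniform, h=30: full span → s += 30 → s = 30.0000
seg 2 [92.7°–149°] cycloidal, h=13: θ=140.6° here. β=47.9, B=56.3. 13·(0.8508 − sin(2π·0.8508)/(2π)) = 12.7281 → s = 42.7281
radial distance = base radius + s = 24 + 42.7281 = 66.7281

66.7281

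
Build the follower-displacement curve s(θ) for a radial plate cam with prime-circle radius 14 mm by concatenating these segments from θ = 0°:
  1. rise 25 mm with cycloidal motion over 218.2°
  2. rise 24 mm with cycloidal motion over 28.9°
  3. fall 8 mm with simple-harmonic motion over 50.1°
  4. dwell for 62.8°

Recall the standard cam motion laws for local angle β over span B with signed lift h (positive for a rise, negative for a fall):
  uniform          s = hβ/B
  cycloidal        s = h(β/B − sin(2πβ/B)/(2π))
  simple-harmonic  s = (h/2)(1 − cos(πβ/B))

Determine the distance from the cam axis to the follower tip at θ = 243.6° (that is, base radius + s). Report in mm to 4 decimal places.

seg 1 [0°–218.2°] cycloidal, h=25: full span → s += 25 → s = 25.0000
seg 2 [218.2°–247.1°] cycloidal, h=24: θ=243.6° here. β=25.4, B=28.9. 24·(0.8789 − sin(2π·0.8789)/(2π)) = 23.7275 → s = 48.7275
radial distance = base radius + s = 14 + 48.7275 = 62.7275

62.7275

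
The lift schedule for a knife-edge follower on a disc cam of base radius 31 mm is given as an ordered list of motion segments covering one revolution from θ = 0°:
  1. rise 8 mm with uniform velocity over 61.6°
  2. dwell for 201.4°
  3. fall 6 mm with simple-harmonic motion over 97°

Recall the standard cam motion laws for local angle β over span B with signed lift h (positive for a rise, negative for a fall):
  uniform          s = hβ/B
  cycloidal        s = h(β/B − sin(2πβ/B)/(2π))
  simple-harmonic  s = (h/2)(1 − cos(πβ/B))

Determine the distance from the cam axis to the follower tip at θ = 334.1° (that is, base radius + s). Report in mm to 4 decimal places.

seg 1 [0°–61.6°] uniform, h=8: full span → s += 8 → s = 8.0000
seg 2 [61.6°–263°] dwell: s stays 8.0000
seg 3 [263°–360°] simple-harmonic, h=-6: θ=334.1° here. β=71.1, B=97. -6/2·(1 − cos(π·0.7330)) = -5.0050 → s = 2.9950
radial distance = base radius + s = 31 + 2.9950 = 33.9950

33.9950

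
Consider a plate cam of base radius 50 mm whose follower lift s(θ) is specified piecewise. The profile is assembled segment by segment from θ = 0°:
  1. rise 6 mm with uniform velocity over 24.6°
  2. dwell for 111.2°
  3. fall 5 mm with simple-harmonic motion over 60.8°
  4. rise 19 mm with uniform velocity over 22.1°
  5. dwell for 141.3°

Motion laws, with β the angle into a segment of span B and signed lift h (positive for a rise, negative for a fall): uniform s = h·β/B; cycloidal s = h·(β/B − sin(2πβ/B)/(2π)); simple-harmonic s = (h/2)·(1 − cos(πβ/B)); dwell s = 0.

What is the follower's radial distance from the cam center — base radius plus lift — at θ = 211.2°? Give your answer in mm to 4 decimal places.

seg 1 [0°–24.6°] uniform, h=6: full span → s += 6 → s = 6.0000
seg 2 [24.6°–135.8°] dwell: s stays 6.0000
seg 3 [135.8°–196.6°] simple-harmonic, h=-5: full span → s += -5 → s = 1.0000
seg 4 [196.6°–218.7°] uniform, h=19: θ=211.2° here. β=14.6, B=22.1. 19·14.6/22.1 = 12.5520 → s = 13.5520
radial distance = base radius + s = 50 + 13.5520 = 63.5520

63.5520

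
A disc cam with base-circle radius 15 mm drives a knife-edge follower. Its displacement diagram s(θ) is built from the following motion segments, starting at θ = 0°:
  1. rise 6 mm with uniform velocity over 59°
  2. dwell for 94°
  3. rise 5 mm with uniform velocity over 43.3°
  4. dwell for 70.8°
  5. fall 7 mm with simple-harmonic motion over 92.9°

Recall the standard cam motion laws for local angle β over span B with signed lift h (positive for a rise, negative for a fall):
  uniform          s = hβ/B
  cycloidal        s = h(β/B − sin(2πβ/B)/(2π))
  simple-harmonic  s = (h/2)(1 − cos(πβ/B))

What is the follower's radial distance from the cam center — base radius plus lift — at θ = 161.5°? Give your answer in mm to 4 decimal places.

seg 1 [0°–59°] uniform, h=6: full span → s += 6 → s = 6.0000
seg 2 [59°–153°] dwell: s stays 6.0000
seg 3 [153°–196.3°] uniform, h=5: θ=161.5° here. β=8.5, B=43.3. 5·8.5/43.3 = 0.9815 → s = 6.9815
radial distance = base radius + s = 15 + 6.9815 = 21.9815

21.9815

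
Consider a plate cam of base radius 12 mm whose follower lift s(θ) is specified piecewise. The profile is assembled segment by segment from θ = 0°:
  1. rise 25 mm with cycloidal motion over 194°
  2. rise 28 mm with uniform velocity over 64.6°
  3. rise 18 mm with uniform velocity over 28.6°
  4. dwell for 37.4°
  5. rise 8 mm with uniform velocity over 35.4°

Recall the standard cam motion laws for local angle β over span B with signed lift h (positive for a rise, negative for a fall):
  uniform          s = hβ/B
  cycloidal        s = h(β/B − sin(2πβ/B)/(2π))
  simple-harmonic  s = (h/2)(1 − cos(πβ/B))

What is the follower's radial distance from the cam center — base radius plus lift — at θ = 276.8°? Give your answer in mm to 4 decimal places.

seg 1 [0°–194°] cycloidal, h=25: full span → s += 25 → s = 25.0000
seg 2 [194°–258.6°] uniform, h=28: full span → s += 28 → s = 53.0000
seg 3 [258.6°–287.2°] uniform, h=18: θ=276.8° here. β=18.2, B=28.6. 18·18.2/28.6 = 11.4545 → s = 64.4545
radial distance = base radius + s = 12 + 64.4545 = 76.4545

76.4545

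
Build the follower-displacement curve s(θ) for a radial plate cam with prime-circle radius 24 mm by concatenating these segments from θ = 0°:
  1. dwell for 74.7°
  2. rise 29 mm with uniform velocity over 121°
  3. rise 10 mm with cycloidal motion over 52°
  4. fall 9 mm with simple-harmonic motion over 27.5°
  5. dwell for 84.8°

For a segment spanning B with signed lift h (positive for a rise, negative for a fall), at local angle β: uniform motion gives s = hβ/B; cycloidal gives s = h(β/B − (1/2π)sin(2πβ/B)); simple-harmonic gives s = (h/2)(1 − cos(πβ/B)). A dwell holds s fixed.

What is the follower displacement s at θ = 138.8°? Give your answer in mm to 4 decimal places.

seg 1 [0°–74.7°] dwell: s stays 0.0000
seg 2 [74.7°–195.7°] uniform, h=29: θ=138.8° here. β=64.1, B=121. 29·64.1/121 = 15.3628 → s = 15.3628

15.3628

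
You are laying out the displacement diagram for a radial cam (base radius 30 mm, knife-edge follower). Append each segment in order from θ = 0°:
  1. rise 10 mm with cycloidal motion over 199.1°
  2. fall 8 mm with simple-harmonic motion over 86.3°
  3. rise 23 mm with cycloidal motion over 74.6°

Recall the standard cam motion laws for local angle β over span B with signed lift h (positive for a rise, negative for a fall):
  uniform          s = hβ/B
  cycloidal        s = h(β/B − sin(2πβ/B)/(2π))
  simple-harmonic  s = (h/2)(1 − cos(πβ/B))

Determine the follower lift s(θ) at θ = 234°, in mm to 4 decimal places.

seg 1 [0°–199.1°] cycloidal, h=10: full span → s += 10 → s = 10.0000
seg 2 [199.1°–285.4°] simple-harmonic, h=-8: θ=234° here. β=34.9, B=86.3. -8/2·(1 − cos(π·0.4044)) = -2.8167 → s = 7.1833

7.1833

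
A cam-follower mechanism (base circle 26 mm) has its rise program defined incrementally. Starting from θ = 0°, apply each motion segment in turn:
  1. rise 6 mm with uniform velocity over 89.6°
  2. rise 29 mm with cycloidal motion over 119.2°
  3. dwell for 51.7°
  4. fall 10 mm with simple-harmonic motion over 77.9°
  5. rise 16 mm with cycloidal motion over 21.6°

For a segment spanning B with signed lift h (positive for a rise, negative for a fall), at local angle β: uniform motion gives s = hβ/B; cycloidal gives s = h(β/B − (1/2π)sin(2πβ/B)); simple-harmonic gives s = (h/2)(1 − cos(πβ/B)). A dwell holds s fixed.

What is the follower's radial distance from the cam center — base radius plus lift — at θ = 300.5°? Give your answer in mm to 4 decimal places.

seg 1 [0°–89.6°] uniform, h=6: full span → s += 6 → s = 6.0000
seg 2 [89.6°–208.8°] cycloidal, h=29: full span → s += 29 → s = 35.0000
seg 3 [208.8°–260.5°] dwell: s stays 35.0000
seg 4 [260.5°–338.4°] simple-harmonic, h=-10: θ=300.5° here. β=40, B=77.9. -10/2·(1 − cos(π·0.5135)) = -5.2117 → s = 29.7883
radial distance = base radius + s = 26 + 29.7883 = 55.7883

55.7883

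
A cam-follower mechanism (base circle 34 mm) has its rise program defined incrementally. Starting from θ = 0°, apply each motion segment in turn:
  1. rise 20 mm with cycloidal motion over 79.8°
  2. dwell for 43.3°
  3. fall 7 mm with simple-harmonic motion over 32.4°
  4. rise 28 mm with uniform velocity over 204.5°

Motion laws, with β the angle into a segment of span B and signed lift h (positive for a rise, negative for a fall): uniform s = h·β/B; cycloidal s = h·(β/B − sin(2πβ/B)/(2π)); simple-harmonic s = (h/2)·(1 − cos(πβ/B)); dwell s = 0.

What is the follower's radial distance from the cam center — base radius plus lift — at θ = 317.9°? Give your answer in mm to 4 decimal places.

seg 1 [0°–79.8°] cycloidal, h=20: full span → s += 20 → s = 20.0000
seg 2 [79.8°–123.1°] dwell: s stays 20.0000
seg 3 [123.1°–155.5°] simple-harmonic, h=-7: full span → s += -7 → s = 13.0000
seg 4 [155.5°–360°] uniform, h=28: θ=317.9° here. β=162.4, B=204.5. 28·162.4/204.5 = 22.2357 → s = 35.2357
radial distance = base radius + s = 34 + 35.2357 = 69.2357

69.2357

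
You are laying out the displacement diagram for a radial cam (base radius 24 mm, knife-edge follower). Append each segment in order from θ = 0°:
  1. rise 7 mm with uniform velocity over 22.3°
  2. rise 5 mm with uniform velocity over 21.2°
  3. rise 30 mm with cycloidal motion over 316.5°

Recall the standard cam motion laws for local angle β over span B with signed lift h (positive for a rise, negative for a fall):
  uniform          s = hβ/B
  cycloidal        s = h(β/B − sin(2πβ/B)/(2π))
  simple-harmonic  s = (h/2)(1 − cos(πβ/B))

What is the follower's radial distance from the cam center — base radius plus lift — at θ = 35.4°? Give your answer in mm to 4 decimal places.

seg 1 [0°–22.3°] uniform, h=7: full span → s += 7 → s = 7.0000
seg 2 [22.3°–43.5°] uniform, h=5: θ=35.4° here. β=13.1, B=21.2. 5·13.1/21.2 = 3.0896 → s = 10.0896
radial distance = base radius + s = 24 + 10.0896 = 34.0896

34.0896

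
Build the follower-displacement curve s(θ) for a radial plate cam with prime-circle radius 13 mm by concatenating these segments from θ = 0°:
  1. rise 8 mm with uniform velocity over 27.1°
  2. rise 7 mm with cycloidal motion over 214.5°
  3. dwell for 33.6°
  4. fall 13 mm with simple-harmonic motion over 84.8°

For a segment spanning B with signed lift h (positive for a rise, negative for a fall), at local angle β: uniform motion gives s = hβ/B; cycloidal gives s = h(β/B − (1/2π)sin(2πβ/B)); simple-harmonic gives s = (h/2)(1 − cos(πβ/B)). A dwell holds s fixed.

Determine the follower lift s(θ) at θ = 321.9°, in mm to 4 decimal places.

seg 1 [0°–27.1°] uniform, h=8: full span → s += 8 → s = 8.0000
seg 2 [27.1°–241.6°] cycloidal, h=7: full span → s += 7 → s = 15.0000
seg 3 [241.6°–275.2°] dwell: s stays 15.0000
seg 4 [275.2°–360°] simple-harmonic, h=-13: θ=321.9° here. β=46.7, B=84.8. -13/2·(1 − cos(π·0.5507)) = -7.5311 → s = 7.4689

7.4689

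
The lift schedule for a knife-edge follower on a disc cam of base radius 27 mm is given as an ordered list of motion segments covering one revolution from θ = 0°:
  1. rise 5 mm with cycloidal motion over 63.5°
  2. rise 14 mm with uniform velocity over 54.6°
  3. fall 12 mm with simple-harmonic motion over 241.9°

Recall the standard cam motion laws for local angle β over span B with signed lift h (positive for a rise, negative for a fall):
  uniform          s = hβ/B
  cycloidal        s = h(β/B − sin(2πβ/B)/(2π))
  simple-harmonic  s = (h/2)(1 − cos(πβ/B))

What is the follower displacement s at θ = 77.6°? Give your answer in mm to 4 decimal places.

seg 1 [0°–63.5°] cycloidal, h=5: full span → s += 5 → s = 5.0000
seg 2 [63.5°–118.1°] uniform, h=14: θ=77.6° here. β=14.1, B=54.6. 14·14.1/54.6 = 3.6154 → s = 8.6154

8.6154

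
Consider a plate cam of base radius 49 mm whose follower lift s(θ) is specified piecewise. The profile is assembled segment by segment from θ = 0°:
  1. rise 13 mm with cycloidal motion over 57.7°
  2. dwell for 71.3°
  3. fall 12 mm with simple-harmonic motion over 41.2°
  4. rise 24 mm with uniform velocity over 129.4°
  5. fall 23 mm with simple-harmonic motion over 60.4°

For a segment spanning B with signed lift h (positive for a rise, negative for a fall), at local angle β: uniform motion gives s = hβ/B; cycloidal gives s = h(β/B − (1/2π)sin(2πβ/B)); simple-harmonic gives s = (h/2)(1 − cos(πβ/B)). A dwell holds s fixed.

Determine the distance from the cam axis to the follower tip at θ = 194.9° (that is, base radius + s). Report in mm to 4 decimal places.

seg 1 [0°–57.7°] cycloidal, h=13: full span → s += 13 → s = 13.0000
seg 2 [57.7°–129°] dwell: s stays 13.0000
seg 3 [129°–170.2°] simple-harmonic, h=-12: full span → s += -12 → s = 1.0000
seg 4 [170.2°–299.6°] uniform, h=24: θ=194.9° here. β=24.7, B=129.4. 24·24.7/129.4 = 4.5811 → s = 5.5811
radial distance = base radius + s = 49 + 5.5811 = 54.5811

54.5811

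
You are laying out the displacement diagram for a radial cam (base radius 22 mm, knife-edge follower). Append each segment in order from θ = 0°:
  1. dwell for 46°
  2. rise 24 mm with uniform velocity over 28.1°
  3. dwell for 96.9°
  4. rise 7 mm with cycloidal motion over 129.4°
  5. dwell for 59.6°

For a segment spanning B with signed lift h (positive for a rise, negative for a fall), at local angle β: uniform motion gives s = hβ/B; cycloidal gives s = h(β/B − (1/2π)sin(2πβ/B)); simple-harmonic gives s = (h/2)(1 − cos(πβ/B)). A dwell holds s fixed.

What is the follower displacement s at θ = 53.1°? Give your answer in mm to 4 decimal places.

seg 1 [0°–46°] dwell: s stays 0.0000
seg 2 [46°–74.1°] uniform, h=24: θ=53.1° here. β=7.1, B=28.1. 24·7.1/28.1 = 6.0641 → s = 6.0641

6.0641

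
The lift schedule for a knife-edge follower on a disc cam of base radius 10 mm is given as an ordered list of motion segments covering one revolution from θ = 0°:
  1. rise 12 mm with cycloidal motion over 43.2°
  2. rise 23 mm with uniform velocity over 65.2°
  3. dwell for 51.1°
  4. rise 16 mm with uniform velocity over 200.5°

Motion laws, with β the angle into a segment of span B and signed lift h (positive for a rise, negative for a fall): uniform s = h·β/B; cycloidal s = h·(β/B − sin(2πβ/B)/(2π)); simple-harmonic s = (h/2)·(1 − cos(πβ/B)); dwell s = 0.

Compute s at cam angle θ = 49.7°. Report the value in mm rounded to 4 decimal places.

seg 1 [0°–43.2°] cycloidal, h=12: full span → s += 12 → s = 12.0000
seg 2 [43.2°–108.4°] uniform, h=23: θ=49.7° here. β=6.5, B=65.2. 23·6.5/65.2 = 2.2929 → s = 14.2929

14.2929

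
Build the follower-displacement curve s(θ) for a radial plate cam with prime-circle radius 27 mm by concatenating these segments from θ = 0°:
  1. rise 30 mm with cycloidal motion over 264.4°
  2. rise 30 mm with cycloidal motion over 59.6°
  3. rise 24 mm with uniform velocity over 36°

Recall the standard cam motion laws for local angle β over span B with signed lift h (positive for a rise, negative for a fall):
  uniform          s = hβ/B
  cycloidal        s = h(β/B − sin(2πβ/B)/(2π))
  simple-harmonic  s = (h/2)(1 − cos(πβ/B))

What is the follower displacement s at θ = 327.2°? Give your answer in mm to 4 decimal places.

seg 1 [0°–264.4°] cycloidal, h=30: full span → s += 30 → s = 30.0000
seg 2 [264.4°–324°] cycloidal, h=30: full span → s += 30 → s = 60.0000
seg 3 [324°–360°] uniform, h=24: θ=327.2° here. β=3.2, B=36. 24·3.2/36 = 2.1333 → s = 62.1333

62.1333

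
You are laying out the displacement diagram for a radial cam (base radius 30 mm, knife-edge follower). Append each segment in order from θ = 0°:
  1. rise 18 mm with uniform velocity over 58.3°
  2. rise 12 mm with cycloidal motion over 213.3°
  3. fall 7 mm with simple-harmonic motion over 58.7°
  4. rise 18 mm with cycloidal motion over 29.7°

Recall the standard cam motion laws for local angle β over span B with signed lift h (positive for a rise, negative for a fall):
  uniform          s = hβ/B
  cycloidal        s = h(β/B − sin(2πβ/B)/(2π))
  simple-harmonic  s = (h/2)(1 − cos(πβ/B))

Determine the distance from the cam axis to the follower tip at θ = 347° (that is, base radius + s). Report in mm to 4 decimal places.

seg 1 [0°–58.3°] uniform, h=18: full span → s += 18 → s = 18.0000
seg 2 [58.3°–271.6°] cycloidal, h=12: full span → s += 12 → s = 30.0000
seg 3 [271.6°–330.3°] simple-harmonic, h=-7: full span → s += -7 → s = 23.0000
seg 4 [330.3°–360°] cycloidal, h=18: θ=347° here. β=16.7, B=29.7. 18·(0.5623 − sin(2π·0.5623)/(2π)) = 11.2140 → s = 34.2140
radial distance = base radius + s = 30 + 34.2140 = 64.2140

64.2140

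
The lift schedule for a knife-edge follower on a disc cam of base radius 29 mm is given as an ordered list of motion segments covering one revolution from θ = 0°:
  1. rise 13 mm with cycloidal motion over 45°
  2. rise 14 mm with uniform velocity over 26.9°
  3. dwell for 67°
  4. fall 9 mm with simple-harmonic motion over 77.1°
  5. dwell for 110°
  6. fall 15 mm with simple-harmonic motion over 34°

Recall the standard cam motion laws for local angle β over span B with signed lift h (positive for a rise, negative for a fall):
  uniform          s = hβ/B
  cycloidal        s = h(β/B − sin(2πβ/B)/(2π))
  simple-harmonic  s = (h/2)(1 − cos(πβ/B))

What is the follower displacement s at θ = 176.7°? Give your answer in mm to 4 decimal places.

seg 1 [0°–45°] cycloidal, h=13: full span → s += 13 → s = 13.0000
seg 2 [45°–71.9°] uniform, h=14: full span → s += 14 → s = 27.0000
seg 3 [71.9°–138.9°] dwell: s stays 27.0000
seg 4 [138.9°–216°] simple-harmonic, h=-9: θ=176.7° here. β=37.8, B=77.1. -9/2·(1 − cos(π·0.4903)) = -4.3625 → s = 22.6375

22.6375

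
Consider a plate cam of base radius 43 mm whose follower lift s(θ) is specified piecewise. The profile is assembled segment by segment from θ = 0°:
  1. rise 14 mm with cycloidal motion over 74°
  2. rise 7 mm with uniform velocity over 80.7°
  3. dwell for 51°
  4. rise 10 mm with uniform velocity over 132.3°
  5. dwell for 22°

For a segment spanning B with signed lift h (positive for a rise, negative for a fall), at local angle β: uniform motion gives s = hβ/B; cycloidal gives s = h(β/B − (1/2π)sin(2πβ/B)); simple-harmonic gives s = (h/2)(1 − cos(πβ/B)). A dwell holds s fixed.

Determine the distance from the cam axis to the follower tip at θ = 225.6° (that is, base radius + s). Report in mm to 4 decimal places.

seg 1 [0°–74°] cycloidal, h=14: full span → s += 14 → s = 14.0000
seg 2 [74°–154.7°] uniform, h=7: full span → s += 7 → s = 21.0000
seg 3 [154.7°–205.7°] dwell: s stays 21.0000
seg 4 [205.7°–338°] uniform, h=10: θ=225.6° here. β=19.9, B=132.3. 10·19.9/132.3 = 1.5042 → s = 22.5042
radial distance = base radius + s = 43 + 22.5042 = 65.5042

65.5042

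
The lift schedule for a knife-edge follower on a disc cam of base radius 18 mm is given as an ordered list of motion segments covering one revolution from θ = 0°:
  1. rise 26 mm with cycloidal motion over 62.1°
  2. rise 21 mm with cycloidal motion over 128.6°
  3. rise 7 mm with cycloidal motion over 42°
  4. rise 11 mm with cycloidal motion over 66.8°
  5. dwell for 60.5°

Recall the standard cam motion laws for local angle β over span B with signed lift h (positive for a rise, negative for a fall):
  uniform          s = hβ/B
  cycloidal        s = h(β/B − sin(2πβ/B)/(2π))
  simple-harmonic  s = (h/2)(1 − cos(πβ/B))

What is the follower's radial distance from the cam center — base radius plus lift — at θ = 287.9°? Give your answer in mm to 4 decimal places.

seg 1 [0°–62.1°] cycloidal, h=26: full span → s += 26 → s = 26.0000
seg 2 [62.1°–190.7°] cycloidal, h=21: full span → s += 21 → s = 47.0000
seg 3 [190.7°–232.7°] cycloidal, h=7: full span → s += 7 → s = 54.0000
seg 4 [232.7°–299.5°] cycloidal, h=11: θ=287.9° here. β=55.2, B=66.8. 11·(0.8263 − sin(2π·0.8263)/(2π)) = 10.6429 → s = 64.6429
radial distance = base radius + s = 18 + 64.6429 = 82.6429

82.6429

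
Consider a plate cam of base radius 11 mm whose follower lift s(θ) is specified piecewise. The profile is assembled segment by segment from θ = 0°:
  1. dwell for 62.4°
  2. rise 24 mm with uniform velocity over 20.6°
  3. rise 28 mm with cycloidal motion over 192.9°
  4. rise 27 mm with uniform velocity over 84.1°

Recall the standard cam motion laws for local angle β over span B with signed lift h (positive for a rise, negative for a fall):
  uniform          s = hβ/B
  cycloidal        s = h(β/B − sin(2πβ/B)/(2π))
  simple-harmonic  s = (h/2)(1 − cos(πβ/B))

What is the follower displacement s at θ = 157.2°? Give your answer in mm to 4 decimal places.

seg 1 [0°–62.4°] dwell: s stays 0.0000
seg 2 [62.4°–83°] uniform, h=24: full span → s += 24 → s = 24.0000
seg 3 [83°–275.9°] cycloidal, h=28: θ=157.2° here. β=74.2, B=192.9. 28·(0.3847 − sin(2π·0.3847)/(2π)) = 7.8161 → s = 31.8161

31.8161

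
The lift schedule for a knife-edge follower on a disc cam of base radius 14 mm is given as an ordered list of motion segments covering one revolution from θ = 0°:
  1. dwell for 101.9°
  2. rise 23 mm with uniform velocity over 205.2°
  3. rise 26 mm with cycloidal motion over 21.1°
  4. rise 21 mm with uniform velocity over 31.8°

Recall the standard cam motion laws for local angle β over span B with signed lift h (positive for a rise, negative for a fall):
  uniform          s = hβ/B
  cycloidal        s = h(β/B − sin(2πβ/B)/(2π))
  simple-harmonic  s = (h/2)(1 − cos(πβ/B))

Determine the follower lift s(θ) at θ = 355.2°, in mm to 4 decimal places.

seg 1 [0°–101.9°] dwell: s stays 0.0000
seg 2 [101.9°–307.1°] uniform, h=23: full span → s += 23 → s = 23.0000
seg 3 [307.1°–328.2°] cycloidal, h=26: full span → s += 26 → s = 49.0000
seg 4 [328.2°–360°] uniform, h=21: θ=355.2° here. β=27, B=31.8. 21·27/31.8 = 17.8302 → s = 66.8302

66.8302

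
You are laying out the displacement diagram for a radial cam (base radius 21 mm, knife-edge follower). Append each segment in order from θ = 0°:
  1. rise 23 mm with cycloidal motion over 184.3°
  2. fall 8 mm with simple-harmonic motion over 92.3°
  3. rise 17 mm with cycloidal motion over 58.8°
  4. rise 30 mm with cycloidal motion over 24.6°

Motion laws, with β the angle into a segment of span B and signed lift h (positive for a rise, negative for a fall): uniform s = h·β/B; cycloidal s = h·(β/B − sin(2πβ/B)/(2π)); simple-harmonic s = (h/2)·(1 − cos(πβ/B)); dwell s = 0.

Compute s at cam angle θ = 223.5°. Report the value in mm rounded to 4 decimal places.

seg 1 [0°–184.3°] cycloidal, h=23: full span → s += 23 → s = 23.0000
seg 2 [184.3°–276.6°] simple-harmonic, h=-8: θ=223.5° here. β=39.2, B=92.3. -8/2·(1 − cos(π·0.4247)) = -3.0626 → s = 19.9374

19.9374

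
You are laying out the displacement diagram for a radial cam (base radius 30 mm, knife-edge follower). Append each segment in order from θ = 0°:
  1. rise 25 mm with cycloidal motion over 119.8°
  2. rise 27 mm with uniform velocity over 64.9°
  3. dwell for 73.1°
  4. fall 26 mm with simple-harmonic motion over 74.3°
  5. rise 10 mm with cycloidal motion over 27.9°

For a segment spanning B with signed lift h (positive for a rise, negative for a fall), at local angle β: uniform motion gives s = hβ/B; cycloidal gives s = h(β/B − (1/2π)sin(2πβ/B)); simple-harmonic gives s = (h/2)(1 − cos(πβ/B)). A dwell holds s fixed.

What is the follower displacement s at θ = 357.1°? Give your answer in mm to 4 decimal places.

seg 1 [0°–119.8°] cycloidal, h=25: full span → s += 25 → s = 25.0000
seg 2 [119.8°–184.7°] uniform, h=27: full span → s += 27 → s = 52.0000
seg 3 [184.7°–257.8°] dwell: s stays 52.0000
seg 4 [257.8°–332.1°] simple-harmonic, h=-26: full span → s += -26 → s = 26.0000
seg 5 [332.1°–360°] cycloidal, h=10: θ=357.1° here. β=25, B=27.9. 10·(0.8961 − sin(2π·0.8961)/(2π)) = 9.9277 → s = 35.9277

35.9277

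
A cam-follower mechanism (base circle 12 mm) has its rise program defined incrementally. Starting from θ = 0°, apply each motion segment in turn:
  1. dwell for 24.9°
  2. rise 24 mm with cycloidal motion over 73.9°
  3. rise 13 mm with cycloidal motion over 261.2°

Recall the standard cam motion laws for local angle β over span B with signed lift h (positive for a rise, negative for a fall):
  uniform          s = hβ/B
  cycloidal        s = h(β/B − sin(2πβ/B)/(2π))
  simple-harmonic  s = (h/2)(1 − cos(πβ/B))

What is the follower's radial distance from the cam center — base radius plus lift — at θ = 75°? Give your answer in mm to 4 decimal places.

seg 1 [0°–24.9°] dwell: s stays 0.0000
seg 2 [24.9°–98.8°] cycloidal, h=24: θ=75° here. β=50.1, B=73.9. 24·(0.6779 − sin(2π·0.6779)/(2π)) = 19.7055 → s = 19.7055
radial distance = base radius + s = 12 + 19.7055 = 31.7055

31.7055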